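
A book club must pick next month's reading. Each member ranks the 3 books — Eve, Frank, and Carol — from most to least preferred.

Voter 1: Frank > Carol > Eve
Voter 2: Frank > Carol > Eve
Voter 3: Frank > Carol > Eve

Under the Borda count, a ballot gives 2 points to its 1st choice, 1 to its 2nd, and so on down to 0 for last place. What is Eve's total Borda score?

Borda scores:
  Eve: 0 + 0 + 0 = 0
  Frank: 2 + 2 + 2 = 6
  Carol: 1 + 1 + 1 = 3

0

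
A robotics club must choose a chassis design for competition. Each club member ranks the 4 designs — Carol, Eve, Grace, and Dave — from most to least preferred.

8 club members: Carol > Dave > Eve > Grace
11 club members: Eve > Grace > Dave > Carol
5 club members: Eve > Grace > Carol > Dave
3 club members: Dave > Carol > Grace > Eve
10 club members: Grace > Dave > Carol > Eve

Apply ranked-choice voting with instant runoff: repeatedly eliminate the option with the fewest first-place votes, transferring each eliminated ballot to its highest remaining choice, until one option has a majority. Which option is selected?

Carol

Round 1: Eve 16, Grace 10, Carol 8, Dave 3. Dave has the fewest and is eliminated.
Round 2: Eve 16, Carol 11, Grace 10. Grace has the fewest and is eliminated.
Round 3: Carol 21, Eve 16. Carol has a majority.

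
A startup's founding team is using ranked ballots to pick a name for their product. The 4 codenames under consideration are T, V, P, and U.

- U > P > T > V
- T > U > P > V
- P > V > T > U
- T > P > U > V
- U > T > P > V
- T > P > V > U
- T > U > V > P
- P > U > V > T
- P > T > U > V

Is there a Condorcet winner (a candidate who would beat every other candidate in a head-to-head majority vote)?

Head-to-head results (9 voters total):
T vs V: T wins 7–2.
T vs P: T wins 5–4.
T vs U: T wins 6–3.
V vs P: P wins 8–1.
V vs U: U wins 7–2.
P vs U: P wins 5–4.
T beats each rival — V (7–2), P (5–4), U (6–3) — so T is the Condorcet winner.

Yes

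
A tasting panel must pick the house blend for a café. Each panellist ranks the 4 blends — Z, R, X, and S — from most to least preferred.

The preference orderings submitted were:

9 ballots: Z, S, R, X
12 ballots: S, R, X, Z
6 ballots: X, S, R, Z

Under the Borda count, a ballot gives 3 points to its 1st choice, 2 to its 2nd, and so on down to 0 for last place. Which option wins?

S

Borda scores:
  Z: 9·3 + 12·0 + 6·0 = 27
  R: 9·1 + 12·2 + 6·1 = 39
  X: 9·0 + 12·1 + 6·3 = 30
  S: 9·2 + 12·3 + 6·2 = 66
S has the highest total.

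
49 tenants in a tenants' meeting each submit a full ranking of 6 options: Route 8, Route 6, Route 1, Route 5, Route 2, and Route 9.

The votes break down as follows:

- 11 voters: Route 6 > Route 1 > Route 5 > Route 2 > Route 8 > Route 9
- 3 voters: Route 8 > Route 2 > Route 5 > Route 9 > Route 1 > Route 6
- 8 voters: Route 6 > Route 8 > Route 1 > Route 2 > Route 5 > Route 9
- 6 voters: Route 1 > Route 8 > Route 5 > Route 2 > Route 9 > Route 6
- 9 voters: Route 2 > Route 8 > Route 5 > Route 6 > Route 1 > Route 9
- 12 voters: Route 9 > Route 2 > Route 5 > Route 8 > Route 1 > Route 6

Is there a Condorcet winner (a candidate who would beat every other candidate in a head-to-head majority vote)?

Head-to-head results (49 voters total):
Route 8 vs Route 6: Route 8 wins 30–19.
Route 8 vs Route 1: Route 8 wins 32–17.
Route 8 vs Route 5: Route 8 wins 26–23.
Route 8 vs Route 2: Route 2 wins 32–17.
Route 8 vs Route 9: Route 8 wins 37–12.
Route 6 vs Route 1: Route 6 wins 28–21.
Route 6 vs Route 5: Route 5 wins 30–19.
Route 6 vs Route 2: Route 2 wins 30–19.
Route 6 vs Route 9: Route 6 wins 28–21.
Route 1 vs Route 5: Route 1 wins 25–24.
Route 1 vs Route 2: Route 1 wins 25–24.
Route 1 vs Route 9: Route 1 wins 34–15.
Route 5 vs Route 2: Route 2 wins 32–17.
Route 5 vs Route 9: Route 5 wins 37–12.
Route 2 vs Route 9: Route 2 wins 37–12.
No candidate beats all others: Route 8 beats Route 1 beats Route 2 beats Route 8, a majority cycle.

No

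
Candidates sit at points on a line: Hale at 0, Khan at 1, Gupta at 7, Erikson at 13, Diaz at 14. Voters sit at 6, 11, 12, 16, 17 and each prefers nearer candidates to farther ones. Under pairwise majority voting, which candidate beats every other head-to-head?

With single-peaked preferences on a line, the Condorcet winner is the candidate closest to the median voter.
The median voter (position 12) is closest to Erikson at 13.
Check: Erikson vs Diaz — voters closer to Erikson: 3 of 5.

Erikson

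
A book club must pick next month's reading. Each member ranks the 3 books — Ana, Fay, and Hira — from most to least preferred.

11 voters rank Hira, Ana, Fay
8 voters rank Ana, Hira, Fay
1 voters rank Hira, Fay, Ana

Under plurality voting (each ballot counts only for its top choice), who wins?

First-place vote totals:
  Ana: 8
  Fay: 0
  Hira: 12
Hira has the most first-place votes.

Hira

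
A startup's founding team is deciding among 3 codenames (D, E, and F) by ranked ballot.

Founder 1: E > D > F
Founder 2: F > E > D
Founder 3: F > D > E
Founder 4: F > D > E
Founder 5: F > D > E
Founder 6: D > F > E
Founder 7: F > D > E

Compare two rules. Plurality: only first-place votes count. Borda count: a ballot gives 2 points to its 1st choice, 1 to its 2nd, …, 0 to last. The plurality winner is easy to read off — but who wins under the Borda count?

F

Plurality first-place counts: D 1, E 1, F 5 → F.
Borda totals: D 7, E 3, F 11 → F.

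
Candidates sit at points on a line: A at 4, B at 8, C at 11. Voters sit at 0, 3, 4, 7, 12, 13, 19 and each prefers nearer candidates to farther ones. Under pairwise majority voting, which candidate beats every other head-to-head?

With single-peaked preferences on a line, the Condorcet winner is the candidate closest to the median voter.
The median voter (position 7) is closest to B at 8.
Check: B vs C — voters closer to B: 4 of 7.

B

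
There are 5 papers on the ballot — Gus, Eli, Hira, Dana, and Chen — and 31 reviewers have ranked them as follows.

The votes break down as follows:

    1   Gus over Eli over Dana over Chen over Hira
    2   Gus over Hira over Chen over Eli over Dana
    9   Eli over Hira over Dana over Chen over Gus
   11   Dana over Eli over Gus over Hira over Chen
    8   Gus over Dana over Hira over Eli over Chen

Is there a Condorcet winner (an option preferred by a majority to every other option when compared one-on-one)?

Yes

Head-to-head results (31 voters total):
Gus vs Eli: Eli wins 20–11.
Gus vs Hira: Gus wins 22–9.
Gus vs Dana: Dana wins 20–11.
Gus vs Chen: Gus wins 22–9.
Eli vs Hira: Eli wins 21–10.
Eli vs Dana: Dana wins 19–12.
Eli vs Chen: Eli wins 29–2.
Hira vs Dana: Dana wins 20–11.
Hira vs Chen: Hira wins 30–1.
Dana vs Chen: Dana wins 29–2.
Dana beats each rival — Gus (20–11), Eli (19–12), Hira (20–11), Chen (29–2) — so Dana is the Condorcet winner.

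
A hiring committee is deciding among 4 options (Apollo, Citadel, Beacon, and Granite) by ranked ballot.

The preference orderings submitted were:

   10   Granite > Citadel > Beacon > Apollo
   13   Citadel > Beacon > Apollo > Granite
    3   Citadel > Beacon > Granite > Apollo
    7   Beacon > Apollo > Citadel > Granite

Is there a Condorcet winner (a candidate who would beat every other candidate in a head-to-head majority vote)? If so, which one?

Head-to-head results (33 voters total):
Apollo vs Citadel: Citadel wins 26–7.
Apollo vs Beacon: Beacon wins 33–0.
Apollo vs Granite: Apollo wins 20–13.
Citadel vs Beacon: Citadel wins 26–7.
Citadel vs Granite: Citadel wins 23–10.
Beacon vs Granite: Beacon wins 23–10.
Citadel beats each rival — Apollo (26–7), Beacon (26–7), Granite (23–10) — so Citadel is the Condorcet winner.

Citadel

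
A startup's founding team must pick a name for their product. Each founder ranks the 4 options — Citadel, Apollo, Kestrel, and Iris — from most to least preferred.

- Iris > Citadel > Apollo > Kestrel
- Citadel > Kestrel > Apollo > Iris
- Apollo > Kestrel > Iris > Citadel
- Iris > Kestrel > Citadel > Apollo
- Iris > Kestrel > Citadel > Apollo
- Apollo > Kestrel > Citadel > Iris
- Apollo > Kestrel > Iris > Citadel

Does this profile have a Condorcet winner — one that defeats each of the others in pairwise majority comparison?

No

Head-to-head results (7 voters total):
Citadel vs Apollo: Citadel wins 4–3.
Citadel vs Kestrel: Kestrel wins 5–2.
Citadel vs Iris: Iris wins 5–2.
Apollo vs Kestrel: Apollo wins 4–3.
Apollo vs Iris: Apollo wins 4–3.
Kestrel vs Iris: Kestrel wins 4–3.
No candidate beats all others: Citadel beats Apollo beats Kestrel beats Citadel, a majority cycle.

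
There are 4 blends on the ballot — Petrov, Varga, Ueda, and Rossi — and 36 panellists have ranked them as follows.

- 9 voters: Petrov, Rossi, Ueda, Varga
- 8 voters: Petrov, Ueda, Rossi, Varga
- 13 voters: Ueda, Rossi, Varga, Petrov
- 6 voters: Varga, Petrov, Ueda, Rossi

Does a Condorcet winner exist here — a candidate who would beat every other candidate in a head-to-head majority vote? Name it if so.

There is no Condorcet winner

Head-to-head results (36 voters total):
Petrov vs Varga: Varga wins 19–17.
Petrov vs Ueda: Petrov wins 23–13.
Petrov vs Rossi: Petrov wins 23–13.
Varga vs Ueda: Ueda wins 30–6.
Varga vs Rossi: Rossi wins 30–6.
Ueda vs Rossi: Ueda wins 27–9.
No candidate beats all others: Petrov beats Ueda beats Varga beats Petrov, a majority cycle.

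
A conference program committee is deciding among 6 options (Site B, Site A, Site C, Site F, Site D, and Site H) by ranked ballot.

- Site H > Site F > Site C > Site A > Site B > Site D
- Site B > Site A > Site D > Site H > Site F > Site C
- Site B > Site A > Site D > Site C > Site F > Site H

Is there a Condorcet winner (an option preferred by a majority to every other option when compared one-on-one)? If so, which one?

Site B

Head-to-head results (3 voters total):
Site B vs Site A: Site B wins 2–1.
Site B vs Site C: Site B wins 2–1.
Site B vs Site F: Site B wins 2–1.
Site B vs Site D: Site B wins 3–0.
Site B vs Site H: Site B wins 2–1.
Site A vs Site C: Site A wins 2–1.
Site A vs Site F: Site A wins 2–1.
Site A vs Site D: Site A wins 3–0.
Site A vs Site H: Site A wins 2–1.
Site C vs Site F: Site F wins 2–1.
Site C vs Site D: Site D wins 2–1.
Site C vs Site H: Site H wins 2–1.
Site F vs Site D: Site D wins 2–1.
Site F vs Site H: Site H wins 2–1.
Site D vs Site H: Site D wins 2–1.
Site B beats each rival — Site A (2–1), Site C (2–1), Site F (2–1), Site D (3–0), Site H (2–1) — so Site B is the Condorcet winner.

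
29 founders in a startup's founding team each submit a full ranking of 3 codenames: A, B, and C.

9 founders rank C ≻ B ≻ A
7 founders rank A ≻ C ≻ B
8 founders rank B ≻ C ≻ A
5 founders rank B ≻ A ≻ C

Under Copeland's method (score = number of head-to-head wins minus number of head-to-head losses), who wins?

Pairwise results:
  A vs B: B wins 22–7.
  A vs C: C wins 17–12.
  B vs C: C wins 16–13.
Copeland scores (wins − losses):
  A: 0 − 2 = -2
  B: 1 − 1 = 0
  C: 2 − 0 = 2
C has the best Copeland score.

C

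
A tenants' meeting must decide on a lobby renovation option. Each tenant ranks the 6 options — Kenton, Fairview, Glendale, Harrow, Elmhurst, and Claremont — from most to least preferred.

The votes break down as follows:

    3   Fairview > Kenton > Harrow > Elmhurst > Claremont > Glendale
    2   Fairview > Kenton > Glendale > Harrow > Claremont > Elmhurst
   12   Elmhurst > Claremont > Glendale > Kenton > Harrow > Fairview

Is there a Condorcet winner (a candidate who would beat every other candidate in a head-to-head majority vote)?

Head-to-head results (17 voters total):
Kenton vs Fairview: Kenton wins 12–5.
Kenton vs Glendale: Glendale wins 12–5.
Kenton vs Harrow: Kenton wins 17–0.
Kenton vs Elmhurst: Elmhurst wins 12–5.
Kenton vs Claremont: Claremont wins 12–5.
Fairview vs Glendale: Glendale wins 12–5.
Fairview vs Harrow: Harrow wins 12–5.
Fairview vs Elmhurst: Elmhurst wins 12–5.
Fairview vs Claremont: Claremont wins 12–5.
Glendale vs Harrow: Glendale wins 14–3.
Glendale vs Elmhurst: Elmhurst wins 15–2.
Glendale vs Claremont: Claremont wins 15–2.
Harrow vs Elmhurst: Elmhurst wins 12–5.
Harrow vs Claremont: Claremont wins 12–5.
Elmhurst vs Claremont: Elmhurst wins 15–2.
Elmhurst beats each rival — Kenton (12–5), Fairview (12–5), Glendale (15–2), Harrow (12–5), Claremont (15–2) — so Elmhurst is the Condorcet winner.

Yes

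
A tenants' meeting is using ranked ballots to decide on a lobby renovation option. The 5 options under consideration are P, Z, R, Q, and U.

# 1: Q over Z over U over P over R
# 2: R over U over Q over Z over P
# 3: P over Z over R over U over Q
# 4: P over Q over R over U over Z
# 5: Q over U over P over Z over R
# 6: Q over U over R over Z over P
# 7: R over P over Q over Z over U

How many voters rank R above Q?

3

Ballots ranking R above Q: 3.
Ballots ranking Q above R: 4.
So 3 of 7 voters prefer R to Q.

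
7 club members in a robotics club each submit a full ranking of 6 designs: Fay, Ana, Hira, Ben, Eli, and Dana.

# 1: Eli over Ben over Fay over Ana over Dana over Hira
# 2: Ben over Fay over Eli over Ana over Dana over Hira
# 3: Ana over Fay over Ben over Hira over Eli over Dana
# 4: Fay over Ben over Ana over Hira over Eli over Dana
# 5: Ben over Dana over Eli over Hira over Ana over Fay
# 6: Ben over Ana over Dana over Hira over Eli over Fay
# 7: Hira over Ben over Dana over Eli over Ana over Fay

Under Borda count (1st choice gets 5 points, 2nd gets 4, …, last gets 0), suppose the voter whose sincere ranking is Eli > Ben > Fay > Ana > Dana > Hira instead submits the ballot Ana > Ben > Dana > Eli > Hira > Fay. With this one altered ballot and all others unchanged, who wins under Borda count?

Borda totals with the altered ballot: Fay 13, Ana 21, Hira 14, Ben 30, Eli 13, Dana 14.
The winner is unchanged: still Ben.

Ben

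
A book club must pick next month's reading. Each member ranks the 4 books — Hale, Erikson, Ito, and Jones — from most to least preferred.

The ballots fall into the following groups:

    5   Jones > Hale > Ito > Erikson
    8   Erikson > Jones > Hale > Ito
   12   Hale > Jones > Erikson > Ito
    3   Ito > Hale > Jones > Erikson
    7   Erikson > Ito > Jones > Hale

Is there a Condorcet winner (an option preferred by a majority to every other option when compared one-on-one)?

Yes

Head-to-head results (35 voters total):
Hale vs Erikson: Hale wins 20–15.
Hale vs Ito: Hale wins 25–10.
Hale vs Jones: Jones wins 20–15.
Erikson vs Ito: Erikson wins 27–8.
Erikson vs Jones: Jones wins 20–15.
Ito vs Jones: Jones wins 25–10.
Jones beats each rival — Hale (20–15), Erikson (20–15), Ito (25–10) — so Jones is the Condorcet winner.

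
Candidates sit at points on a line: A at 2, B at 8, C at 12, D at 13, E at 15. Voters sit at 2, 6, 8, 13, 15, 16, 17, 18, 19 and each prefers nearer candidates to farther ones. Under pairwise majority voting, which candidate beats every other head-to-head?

E

With single-peaked preferences on a line, the Condorcet winner is the candidate closest to the median voter.
The median voter (position 15) is closest to E at 15.
Check: E vs C — voters closer to E: 5 of 9.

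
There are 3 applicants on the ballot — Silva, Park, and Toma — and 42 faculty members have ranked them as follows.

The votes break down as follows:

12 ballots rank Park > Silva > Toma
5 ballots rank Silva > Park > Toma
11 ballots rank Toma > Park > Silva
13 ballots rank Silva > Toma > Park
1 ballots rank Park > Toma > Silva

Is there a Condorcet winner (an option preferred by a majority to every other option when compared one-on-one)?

Head-to-head results (42 voters total):
Silva vs Park: Park wins 24–18.
Silva vs Toma: Silva wins 30–12.
Park vs Toma: Toma wins 24–18.
No candidate beats all others: Silva beats Toma beats Park beats Silva, a majority cycle.

No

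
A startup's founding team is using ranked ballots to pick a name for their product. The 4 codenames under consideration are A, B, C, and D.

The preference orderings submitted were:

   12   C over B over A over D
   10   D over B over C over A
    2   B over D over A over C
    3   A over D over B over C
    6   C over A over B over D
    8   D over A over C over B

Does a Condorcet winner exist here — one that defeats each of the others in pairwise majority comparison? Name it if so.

No Condorcet winner

Head-to-head results (41 voters total):
A vs B: B wins 24–17.
A vs C: C wins 28–13.
A vs D: A wins 21–20.
B vs C: C wins 26–15.
B vs D: D wins 21–20.
C vs D: D wins 23–18.
No candidate beats all others: A beats D beats B beats A, a majority cycle.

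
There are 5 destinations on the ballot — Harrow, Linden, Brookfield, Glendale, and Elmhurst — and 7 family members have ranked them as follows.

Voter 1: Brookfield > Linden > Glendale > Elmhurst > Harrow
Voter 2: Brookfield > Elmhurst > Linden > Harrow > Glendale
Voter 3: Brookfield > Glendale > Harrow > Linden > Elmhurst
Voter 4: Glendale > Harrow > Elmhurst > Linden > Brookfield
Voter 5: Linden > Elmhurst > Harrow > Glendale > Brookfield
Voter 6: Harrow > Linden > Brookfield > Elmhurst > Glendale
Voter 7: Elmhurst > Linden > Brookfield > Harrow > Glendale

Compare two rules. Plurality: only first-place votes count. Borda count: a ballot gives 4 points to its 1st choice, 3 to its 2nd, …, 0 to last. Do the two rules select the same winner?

Plurality first-place counts: Harrow 1, Linden 1, Brookfield 3, Glendale 1, Elmhurst 1 → Brookfield.
Borda totals: Harrow 13, Linden 17, Brookfield 16, Glendale 10, Elmhurst 14 → Linden.
The two rules disagree: plurality picks Brookfield, Borda picks Linden.

No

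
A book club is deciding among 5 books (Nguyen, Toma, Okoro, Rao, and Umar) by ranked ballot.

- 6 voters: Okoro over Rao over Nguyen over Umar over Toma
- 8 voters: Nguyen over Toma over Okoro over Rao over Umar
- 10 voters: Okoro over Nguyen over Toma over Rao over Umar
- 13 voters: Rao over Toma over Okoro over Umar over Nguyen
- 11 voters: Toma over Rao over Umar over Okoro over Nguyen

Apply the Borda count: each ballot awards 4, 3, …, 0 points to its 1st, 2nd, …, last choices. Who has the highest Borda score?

Borda scores:
  Nguyen: 6·2 + 8·4 + 10·3 + 13·0 + 11·0 = 74
  Toma: 6·0 + 8·3 + 10·2 + 13·3 + 11·4 = 127
  Okoro: 6·4 + 8·2 + 10·4 + 13·2 + 11·1 = 117
  Rao: 6·3 + 8·1 + 10·1 + 13·4 + 11·3 = 121
  Umar: 6·1 + 8·0 + 10·0 + 13·1 + 11·2 = 41
Toma has the highest total.

Toma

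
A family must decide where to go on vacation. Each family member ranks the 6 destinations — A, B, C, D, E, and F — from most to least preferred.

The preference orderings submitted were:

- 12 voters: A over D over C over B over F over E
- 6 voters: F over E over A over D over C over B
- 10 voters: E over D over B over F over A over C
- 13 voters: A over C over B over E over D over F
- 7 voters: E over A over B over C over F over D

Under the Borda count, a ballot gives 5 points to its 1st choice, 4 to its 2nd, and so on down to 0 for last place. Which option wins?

A

Borda scores:
  A: 12·5 + 6·3 + 10·1 + 13·5 + 7·4 = 181
  B: 12·2 + 6·0 + 10·3 + 13·3 + 7·3 = 114
  C: 12·3 + 6·1 + 10·0 + 13·4 + 7·2 = 108
  D: 12·4 + 6·2 + 10·4 + 13·1 + 7·0 = 113
  E: 12·0 + 6·4 + 10·5 + 13·2 + 7·5 = 135
  F: 12·1 + 6·5 + 10·2 + 13·0 + 7·1 = 69
A has the highest total.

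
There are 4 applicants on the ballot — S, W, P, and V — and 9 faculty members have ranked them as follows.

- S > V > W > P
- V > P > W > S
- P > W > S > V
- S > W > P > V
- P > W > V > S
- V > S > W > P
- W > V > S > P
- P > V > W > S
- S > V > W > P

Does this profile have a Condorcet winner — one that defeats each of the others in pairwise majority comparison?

Yes

Head-to-head results (9 voters total):
S vs W: W wins 5–4.
S vs P: S wins 5–4.
S vs V: V wins 5–4.
W vs P: W wins 5–4.
W vs V: V wins 5–4.
P vs V: V wins 5–4.
V beats each rival — S (5–4), W (5–4), P (5–4) — so V is the Condorcet winner.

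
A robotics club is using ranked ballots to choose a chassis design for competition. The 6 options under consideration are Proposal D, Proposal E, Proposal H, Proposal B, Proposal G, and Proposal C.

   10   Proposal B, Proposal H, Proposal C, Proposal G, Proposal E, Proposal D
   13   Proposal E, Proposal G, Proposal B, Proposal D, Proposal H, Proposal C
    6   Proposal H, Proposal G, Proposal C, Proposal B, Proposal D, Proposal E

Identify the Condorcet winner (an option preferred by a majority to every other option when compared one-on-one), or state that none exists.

None — there is no Condorcet winner

Head-to-head results (29 voters total):
Proposal D vs Proposal E: Proposal E wins 23–6.
Proposal D vs Proposal H: Proposal H wins 16–13.
Proposal D vs Proposal B: Proposal B wins 29–0.
Proposal D vs Proposal G: Proposal G wins 29–0.
Proposal D vs Proposal C: Proposal C wins 16–13.
Proposal E vs Proposal H: Proposal H wins 16–13.
Proposal E vs Proposal B: Proposal B wins 16–13.
Proposal E vs Proposal G: Proposal G wins 16–13.
Proposal E vs Proposal C: Proposal C wins 16–13.
Proposal H vs Proposal B: Proposal B wins 23–6.
Proposal H vs Proposal G: Proposal H wins 16–13.
Proposal H vs Proposal C: Proposal H wins 29–0.
Proposal B vs Proposal G: Proposal G wins 19–10.
Proposal B vs Proposal C: Proposal B wins 23–6.
Proposal G vs Proposal C: Proposal G wins 19–10.
No candidate beats all others: Proposal H beats Proposal G beats Proposal B beats Proposal H, a majority cycle.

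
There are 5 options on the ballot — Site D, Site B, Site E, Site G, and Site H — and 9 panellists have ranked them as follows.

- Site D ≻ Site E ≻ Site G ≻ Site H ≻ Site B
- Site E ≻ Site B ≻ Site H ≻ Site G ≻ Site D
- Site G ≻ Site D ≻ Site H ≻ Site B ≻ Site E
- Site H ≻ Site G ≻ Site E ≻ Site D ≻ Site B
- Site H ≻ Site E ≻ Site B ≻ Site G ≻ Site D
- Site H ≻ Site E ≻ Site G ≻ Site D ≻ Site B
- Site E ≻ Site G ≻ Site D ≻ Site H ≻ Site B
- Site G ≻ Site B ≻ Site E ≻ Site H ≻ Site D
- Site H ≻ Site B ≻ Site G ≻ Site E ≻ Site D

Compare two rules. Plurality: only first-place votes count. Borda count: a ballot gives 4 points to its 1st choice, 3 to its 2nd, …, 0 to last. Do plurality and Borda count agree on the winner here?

Plurality first-place counts: Site D 1, Site B 0, Site E 2, Site G 2, Site H 4 → Site H.
Borda totals: Site D 11, Site B 12, Site E 22, Site G 22, Site H 23 → Site H.
The two rules agree on Site H.

Yes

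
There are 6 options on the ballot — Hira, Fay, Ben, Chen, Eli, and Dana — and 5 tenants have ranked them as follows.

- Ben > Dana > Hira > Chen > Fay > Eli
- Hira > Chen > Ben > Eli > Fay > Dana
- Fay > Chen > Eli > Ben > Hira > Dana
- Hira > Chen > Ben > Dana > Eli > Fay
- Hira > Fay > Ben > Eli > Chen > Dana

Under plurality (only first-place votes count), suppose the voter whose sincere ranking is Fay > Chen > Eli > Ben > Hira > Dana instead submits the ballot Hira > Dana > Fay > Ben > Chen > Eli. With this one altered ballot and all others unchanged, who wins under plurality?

Hira

First-place totals with the altered ballot: Hira 4, Fay 0, Ben 1, Chen 0, Eli 0, Dana 0.
The winner is unchanged: still Hira.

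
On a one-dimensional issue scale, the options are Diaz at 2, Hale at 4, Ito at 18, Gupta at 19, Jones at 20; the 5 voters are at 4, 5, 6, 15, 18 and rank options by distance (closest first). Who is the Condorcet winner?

With single-peaked preferences on a line, the Condorcet winner is the candidate closest to the median voter.
The median voter (position 6) is closest to Hale at 4.
Check: Hale vs Diaz — voters closer to Hale: 5 of 5.

Hale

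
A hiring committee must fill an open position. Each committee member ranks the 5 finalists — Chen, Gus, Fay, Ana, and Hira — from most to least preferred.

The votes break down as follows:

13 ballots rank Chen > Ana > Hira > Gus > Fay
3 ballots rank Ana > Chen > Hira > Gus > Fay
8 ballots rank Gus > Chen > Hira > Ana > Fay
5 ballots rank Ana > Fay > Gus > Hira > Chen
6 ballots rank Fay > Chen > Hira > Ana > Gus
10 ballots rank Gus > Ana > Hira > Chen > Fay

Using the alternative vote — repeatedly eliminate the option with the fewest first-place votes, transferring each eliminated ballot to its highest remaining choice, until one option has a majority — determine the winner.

Round 1: Gus 18, Chen 13, Ana 8, Fay 6, Hira 0. Hira has the fewest and is eliminated.
Round 2: Gus 18, Chen 13, Ana 8, Fay 6. Fay has the fewest and is eliminated.
Round 3: Chen 19, Gus 18, Ana 8. Ana has the fewest and is eliminated.
Round 4: Gus 23, Chen 22. Gus has a majority.

Gus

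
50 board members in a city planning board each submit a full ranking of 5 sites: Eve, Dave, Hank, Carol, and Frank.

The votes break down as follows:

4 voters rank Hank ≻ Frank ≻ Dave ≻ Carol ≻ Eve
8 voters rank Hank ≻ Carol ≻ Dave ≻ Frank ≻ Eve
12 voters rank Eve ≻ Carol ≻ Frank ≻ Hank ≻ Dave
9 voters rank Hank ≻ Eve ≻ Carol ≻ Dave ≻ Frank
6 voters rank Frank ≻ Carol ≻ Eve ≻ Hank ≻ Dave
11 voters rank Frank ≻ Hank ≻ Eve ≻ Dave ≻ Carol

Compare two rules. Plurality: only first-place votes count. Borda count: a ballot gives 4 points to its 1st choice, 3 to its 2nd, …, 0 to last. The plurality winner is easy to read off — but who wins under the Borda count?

Hank

Plurality first-place counts: Eve 12, Dave 0, Hank 21, Carol 0, Frank 17 → Hank.
Borda totals: Eve 109, Dave 44, Hank 135, Carol 100, Frank 112 → Hank.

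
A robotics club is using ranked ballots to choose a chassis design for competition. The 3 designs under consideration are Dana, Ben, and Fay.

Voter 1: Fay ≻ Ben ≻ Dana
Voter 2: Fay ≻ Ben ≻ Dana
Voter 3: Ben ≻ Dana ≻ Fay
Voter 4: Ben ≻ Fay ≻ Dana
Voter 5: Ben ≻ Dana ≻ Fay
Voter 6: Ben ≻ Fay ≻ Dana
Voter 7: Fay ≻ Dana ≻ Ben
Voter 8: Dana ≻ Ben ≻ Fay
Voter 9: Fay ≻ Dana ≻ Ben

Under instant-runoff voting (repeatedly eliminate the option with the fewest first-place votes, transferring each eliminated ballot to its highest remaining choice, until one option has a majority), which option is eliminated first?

Dana

Round 1: Ben 4, Fay 4, Dana 1. Dana has the fewest and is eliminated.
Round 2: Ben 5, Fay 4. Ben has a majority.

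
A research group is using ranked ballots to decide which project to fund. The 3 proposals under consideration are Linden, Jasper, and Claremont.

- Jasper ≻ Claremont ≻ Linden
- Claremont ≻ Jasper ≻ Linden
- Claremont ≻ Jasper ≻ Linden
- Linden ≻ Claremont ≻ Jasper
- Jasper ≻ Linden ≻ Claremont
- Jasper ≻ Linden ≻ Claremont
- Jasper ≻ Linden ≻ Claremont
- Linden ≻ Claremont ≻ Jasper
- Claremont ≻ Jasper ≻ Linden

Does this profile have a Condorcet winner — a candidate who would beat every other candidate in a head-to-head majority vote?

Head-to-head results (9 voters total):
Linden vs Jasper: Jasper wins 7–2.
Linden vs Claremont: Linden wins 5–4.
Jasper vs Claremont: Claremont wins 5–4.
No candidate beats all others: Linden beats Claremont beats Jasper beats Linden, a majority cycle.

No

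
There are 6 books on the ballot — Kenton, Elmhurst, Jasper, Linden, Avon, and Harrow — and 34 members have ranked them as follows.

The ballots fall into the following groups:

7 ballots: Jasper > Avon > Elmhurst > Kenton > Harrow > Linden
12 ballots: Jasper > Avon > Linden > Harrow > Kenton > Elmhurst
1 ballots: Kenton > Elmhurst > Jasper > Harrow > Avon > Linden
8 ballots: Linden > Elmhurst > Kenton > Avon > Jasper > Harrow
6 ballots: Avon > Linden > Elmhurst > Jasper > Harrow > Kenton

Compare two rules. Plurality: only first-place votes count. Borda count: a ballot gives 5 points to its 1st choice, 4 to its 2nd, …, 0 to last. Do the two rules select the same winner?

No

Plurality first-place counts: Kenton 1, Elmhurst 0, Jasper 19, Linden 8, Avon 6, Harrow 0 → Jasper.
Borda totals: Kenton 55, Elmhurst 75, Jasper 118, Linden 100, Avon 123, Harrow 39 → Avon.
The two rules disagree: plurality picks Jasper, Borda picks Avon.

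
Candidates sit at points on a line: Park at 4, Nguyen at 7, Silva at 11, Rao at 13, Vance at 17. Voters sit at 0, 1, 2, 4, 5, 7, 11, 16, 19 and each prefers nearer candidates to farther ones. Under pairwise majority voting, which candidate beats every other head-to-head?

Park

With single-peaked preferences on a line, the Condorcet winner is the candidate closest to the median voter.
The median voter (position 5) is closest to Park at 4.
Check: Park vs Nguyen — voters closer to Park: 5 of 9.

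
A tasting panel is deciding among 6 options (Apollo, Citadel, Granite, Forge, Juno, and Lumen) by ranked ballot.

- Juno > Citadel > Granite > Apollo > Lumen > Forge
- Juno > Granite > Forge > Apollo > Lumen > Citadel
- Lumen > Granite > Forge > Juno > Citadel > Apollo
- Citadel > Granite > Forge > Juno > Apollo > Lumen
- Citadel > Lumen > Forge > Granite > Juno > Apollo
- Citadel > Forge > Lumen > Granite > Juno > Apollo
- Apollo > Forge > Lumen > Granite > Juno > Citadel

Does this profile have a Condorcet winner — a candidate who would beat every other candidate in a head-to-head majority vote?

Head-to-head results (7 voters total):
Apollo vs Citadel: Citadel wins 5–2.
Apollo vs Granite: Granite wins 6–1.
Apollo vs Forge: Forge wins 5–2.
Apollo vs Juno: Juno wins 6–1.
Apollo vs Lumen: Apollo wins 4–3.
Citadel vs Granite: Citadel wins 4–3.
Citadel vs Forge: Citadel wins 4–3.
Citadel vs Juno: Juno wins 4–3.
Citadel vs Lumen: Citadel wins 4–3.
Granite vs Forge: Granite wins 4–3.
Granite vs Juno: Granite wins 5–2.
Granite vs Lumen: Lumen wins 4–3.
Forge vs Juno: Forge wins 5–2.
Forge vs Lumen: Forge wins 4–3.
Juno vs Lumen: Lumen wins 4–3.
No candidate beats all others: Apollo beats Lumen beats Granite beats Apollo, a majority cycle.

No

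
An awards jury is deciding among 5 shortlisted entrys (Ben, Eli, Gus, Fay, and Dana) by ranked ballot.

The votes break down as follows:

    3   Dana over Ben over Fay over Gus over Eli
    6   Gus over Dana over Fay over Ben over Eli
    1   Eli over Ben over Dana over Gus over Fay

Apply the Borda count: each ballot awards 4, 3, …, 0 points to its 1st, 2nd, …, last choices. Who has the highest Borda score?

Dana

Borda scores:
  Ben: 3·3 + 6·1 + 3 = 18
  Eli: 3·0 + 6·0 + 4 = 4
  Gus: 3·1 + 6·4 + 1 = 28
  Fay: 3·2 + 6·2 + 0 = 18
  Dana: 3·4 + 6·3 + 2 = 32
Dana has the highest total.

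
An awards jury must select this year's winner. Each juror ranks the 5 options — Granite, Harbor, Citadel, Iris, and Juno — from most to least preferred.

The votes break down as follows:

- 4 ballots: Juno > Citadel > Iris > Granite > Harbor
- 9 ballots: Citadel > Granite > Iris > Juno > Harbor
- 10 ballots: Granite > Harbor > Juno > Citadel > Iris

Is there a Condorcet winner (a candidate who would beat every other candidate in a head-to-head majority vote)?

No

Head-to-head results (23 voters total):
Granite vs Harbor: Granite wins 23–0.
Granite vs Citadel: Citadel wins 13–10.
Granite vs Iris: Granite wins 19–4.
Granite vs Juno: Granite wins 19–4.
Harbor vs Citadel: Citadel wins 13–10.
Harbor vs Iris: Iris wins 13–10.
Harbor vs Juno: Juno wins 13–10.
Citadel vs Iris: Citadel wins 23–0.
Citadel vs Juno: Juno wins 14–9.
Iris vs Juno: Juno wins 14–9.
No candidate beats all others: Granite beats Juno beats Citadel beats Granite, a majority cycle.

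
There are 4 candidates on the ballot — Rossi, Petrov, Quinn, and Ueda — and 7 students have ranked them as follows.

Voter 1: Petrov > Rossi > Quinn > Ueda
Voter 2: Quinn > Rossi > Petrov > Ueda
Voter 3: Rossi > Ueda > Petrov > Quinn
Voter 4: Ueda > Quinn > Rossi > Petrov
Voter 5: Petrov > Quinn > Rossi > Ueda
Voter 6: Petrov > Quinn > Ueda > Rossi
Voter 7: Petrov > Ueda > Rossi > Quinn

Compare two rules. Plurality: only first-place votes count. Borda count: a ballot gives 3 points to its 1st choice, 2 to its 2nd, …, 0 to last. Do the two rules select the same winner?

Plurality first-place counts: Rossi 1, Petrov 4, Quinn 1, Ueda 1 → Petrov.
Borda totals: Rossi 10, Petrov 14, Quinn 10, Ueda 8 → Petrov.
The two rules agree on Petrov.

Yes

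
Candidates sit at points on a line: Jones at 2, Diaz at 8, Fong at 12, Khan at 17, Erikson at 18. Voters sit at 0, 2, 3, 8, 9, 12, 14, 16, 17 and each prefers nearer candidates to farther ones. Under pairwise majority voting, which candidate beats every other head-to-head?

With single-peaked preferences on a line, the Condorcet winner is the candidate closest to the median voter.
The median voter (position 9) is closest to Diaz at 8.
Check: Diaz vs Khan — voters closer to Diaz: 6 of 9.

Diaz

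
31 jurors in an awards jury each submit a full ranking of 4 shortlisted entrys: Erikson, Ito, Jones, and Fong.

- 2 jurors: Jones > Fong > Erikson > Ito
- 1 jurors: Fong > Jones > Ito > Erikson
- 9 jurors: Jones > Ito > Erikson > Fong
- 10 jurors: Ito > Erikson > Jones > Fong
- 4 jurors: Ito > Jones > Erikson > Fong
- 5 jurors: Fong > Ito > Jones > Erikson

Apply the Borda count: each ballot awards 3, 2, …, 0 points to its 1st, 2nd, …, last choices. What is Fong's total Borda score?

22

Borda scores:
  Erikson: 2·1 + 0 + 9·1 + 10·2 + 4·1 + 5·0 = 35
  Ito: 2·0 + 1 + 9·2 + 10·3 + 4·3 + 5·2 = 71
  Jones: 2·3 + 2 + 9·3 + 10·1 + 4·2 + 5·1 = 58
  Fong: 2·2 + 3 + 9·0 + 10·0 + 4·0 + 5·3 = 22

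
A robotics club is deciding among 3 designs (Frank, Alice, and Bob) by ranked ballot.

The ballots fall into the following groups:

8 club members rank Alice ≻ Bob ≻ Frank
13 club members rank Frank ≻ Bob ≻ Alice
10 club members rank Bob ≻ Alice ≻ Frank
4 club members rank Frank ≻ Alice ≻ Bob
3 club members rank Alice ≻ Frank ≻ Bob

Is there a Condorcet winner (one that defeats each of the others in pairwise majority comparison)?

Head-to-head results (38 voters total):
Frank vs Alice: Alice wins 21–17.
Frank vs Bob: Frank wins 20–18.
Alice vs Bob: Bob wins 23–15.
No candidate beats all others: Frank beats Bob beats Alice beats Frank, a majority cycle.

No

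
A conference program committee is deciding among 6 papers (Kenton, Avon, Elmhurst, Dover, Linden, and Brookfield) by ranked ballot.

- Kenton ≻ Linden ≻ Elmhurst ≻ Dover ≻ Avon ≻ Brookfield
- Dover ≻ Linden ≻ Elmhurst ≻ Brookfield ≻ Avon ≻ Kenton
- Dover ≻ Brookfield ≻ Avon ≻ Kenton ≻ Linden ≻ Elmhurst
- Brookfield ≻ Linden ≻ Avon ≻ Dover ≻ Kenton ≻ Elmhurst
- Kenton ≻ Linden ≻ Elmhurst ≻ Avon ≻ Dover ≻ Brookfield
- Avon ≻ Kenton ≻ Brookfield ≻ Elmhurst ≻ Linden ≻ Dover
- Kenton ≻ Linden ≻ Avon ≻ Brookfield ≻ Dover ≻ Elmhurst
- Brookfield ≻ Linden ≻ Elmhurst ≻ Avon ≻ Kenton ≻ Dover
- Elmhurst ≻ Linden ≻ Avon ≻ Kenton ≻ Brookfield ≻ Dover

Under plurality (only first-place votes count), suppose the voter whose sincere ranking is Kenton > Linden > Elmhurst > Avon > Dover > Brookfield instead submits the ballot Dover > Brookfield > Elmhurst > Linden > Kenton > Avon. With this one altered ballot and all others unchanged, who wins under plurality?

Dover

First-place totals with the altered ballot: Kenton 2, Avon 1, Elmhurst 1, Dover 3, Linden 0, Brookfield 2.
The switch changes the winner from Kenton to Dover.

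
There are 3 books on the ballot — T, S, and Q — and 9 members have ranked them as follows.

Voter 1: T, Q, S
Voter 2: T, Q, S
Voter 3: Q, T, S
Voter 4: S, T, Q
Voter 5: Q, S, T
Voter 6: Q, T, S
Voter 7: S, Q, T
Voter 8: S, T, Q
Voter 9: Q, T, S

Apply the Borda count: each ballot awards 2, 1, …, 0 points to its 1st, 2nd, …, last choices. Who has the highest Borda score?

Q

Borda scores:
  T: 2 + 2 + 1 + 1 + 0 + 1 + 0 + 1 + 1 = 9
  S: 0 + 0 + 0 + 2 + 1 + 0 + 2 + 2 + 0 = 7
  Q: 1 + 1 + 2 + 0 + 2 + 2 + 1 + 0 + 2 = 11
Q has the highest total.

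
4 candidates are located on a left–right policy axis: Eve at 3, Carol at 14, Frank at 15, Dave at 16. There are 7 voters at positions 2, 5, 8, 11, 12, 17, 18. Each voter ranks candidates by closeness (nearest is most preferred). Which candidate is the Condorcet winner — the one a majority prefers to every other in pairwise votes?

With single-peaked preferences on a line, the Condorcet winner is the candidate closest to the median voter.
The median voter (position 11) is closest to Carol at 14.
Check: Carol vs Dave — voters closer to Carol: 5 of 7.

Carol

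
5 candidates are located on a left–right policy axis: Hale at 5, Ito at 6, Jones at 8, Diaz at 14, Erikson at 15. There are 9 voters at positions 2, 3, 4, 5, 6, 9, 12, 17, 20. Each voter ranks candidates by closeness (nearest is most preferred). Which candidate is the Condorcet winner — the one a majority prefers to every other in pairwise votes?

Ito

With single-peaked preferences on a line, the Condorcet winner is the candidate closest to the median voter.
The median voter (position 6) is closest to Ito at 6.
Check: Ito vs Jones — voters closer to Ito: 5 of 9.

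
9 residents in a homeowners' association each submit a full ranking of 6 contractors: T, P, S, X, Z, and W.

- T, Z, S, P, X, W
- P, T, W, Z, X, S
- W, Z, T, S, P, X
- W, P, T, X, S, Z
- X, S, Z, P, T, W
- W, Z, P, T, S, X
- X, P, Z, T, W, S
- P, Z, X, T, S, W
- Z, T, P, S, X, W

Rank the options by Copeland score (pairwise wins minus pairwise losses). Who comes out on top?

Pairwise results:
  T vs P: P wins 6–3.
  T vs S: T wins 8–1.
  T vs X: T wins 6–3.
  T vs Z: Z wins 6–3.
  T vs W: T wins 6–3.
  P vs S: P wins 6–3.
  P vs X: P wins 7–2.
  P vs Z: Z wins 5–4.
  P vs W: P wins 6–3.
  S vs X: X wins 5–4.
  S vs Z: Z wins 7–2.
  S vs W: W wins 5–4.
  X vs Z: Z wins 6–3.
  X vs W: X wins 5–4.
  Z vs W: Z wins 5–4.
Copeland scores (wins − losses):
  T: 3 − 2 = 1
  P: 4 − 1 = 3
  S: 0 − 5 = -5
  X: 2 − 3 = -1
  Z: 5 − 0 = 5
  W: 1 − 4 = -3
Z has the best Copeland score.

Z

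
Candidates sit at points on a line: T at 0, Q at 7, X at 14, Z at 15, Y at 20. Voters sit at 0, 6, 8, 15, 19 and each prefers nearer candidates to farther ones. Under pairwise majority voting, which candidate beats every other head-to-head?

With single-peaked preferences on a line, the Condorcet winner is the candidate closest to the median voter.
The median voter (position 8) is closest to Q at 7.
Check: Q vs Z — voters closer to Q: 3 of 5.

Q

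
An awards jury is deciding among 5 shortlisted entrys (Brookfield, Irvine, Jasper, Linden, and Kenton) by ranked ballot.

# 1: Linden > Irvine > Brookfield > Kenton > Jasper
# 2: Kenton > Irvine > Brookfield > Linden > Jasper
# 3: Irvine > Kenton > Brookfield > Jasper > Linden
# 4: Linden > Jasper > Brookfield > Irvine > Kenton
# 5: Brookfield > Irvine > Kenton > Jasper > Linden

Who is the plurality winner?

First-place vote totals:
  Brookfield: 1
  Irvine: 1
  Jasper: 0
  Linden: 2
  Kenton: 1
Linden has the most first-place votes.

Linden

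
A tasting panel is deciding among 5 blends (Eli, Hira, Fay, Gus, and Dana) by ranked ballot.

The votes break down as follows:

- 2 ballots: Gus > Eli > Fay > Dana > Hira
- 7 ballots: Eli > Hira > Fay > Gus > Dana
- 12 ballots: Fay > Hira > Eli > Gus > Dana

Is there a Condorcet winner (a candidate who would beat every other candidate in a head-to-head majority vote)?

Head-to-head results (21 voters total):
Eli vs Hira: Hira wins 12–9.
Eli vs Fay: Fay wins 12–9.
Eli vs Gus: Eli wins 19–2.
Eli vs Dana: Eli wins 21–0.
Hira vs Fay: Fay wins 14–7.
Hira vs Gus: Hira wins 19–2.
Hira vs Dana: Hira wins 19–2.
Fay vs Gus: Fay wins 19–2.
Fay vs Dana: Fay wins 21–0.
Gus vs Dana: Gus wins 21–0.
Fay beats each rival — Eli (12–9), Hira (14–7), Gus (19–2), Dana (21–0) — so Fay is the Condorcet winner.

Yes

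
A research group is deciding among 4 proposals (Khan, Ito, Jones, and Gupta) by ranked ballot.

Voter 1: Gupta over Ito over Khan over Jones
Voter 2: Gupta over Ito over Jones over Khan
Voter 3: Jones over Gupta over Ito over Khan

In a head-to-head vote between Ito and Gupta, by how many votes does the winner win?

3

Ballots ranking Ito above Gupta: 0.
Ballots ranking Gupta above Ito: 3.
Gupta wins 3–0, a margin of 3.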